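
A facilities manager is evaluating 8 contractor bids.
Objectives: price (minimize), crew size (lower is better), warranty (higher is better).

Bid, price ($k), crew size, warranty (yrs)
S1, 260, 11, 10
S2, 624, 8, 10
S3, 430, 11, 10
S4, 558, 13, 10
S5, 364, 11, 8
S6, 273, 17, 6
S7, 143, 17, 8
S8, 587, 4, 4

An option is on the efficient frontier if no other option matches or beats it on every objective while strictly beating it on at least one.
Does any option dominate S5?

Yes

S1 vs S5: price 260≤364, crew size 11≤11, warranty 10≥8 — S1 is at least as good on every objective and strictly better on at least one, so S1 dominates S5.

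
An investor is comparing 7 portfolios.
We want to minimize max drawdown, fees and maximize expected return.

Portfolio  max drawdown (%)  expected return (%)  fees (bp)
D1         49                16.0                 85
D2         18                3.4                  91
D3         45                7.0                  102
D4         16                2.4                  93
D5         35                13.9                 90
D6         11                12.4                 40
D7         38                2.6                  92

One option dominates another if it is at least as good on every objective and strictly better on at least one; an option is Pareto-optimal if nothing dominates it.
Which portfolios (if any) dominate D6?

D1: worse on max drawdown (49 vs 11).
D2: worse on max drawdown (18 vs 11).
D3: worse on max drawdown (45 vs 11).
D4: worse on max drawdown (16 vs 11).
D5: worse on max drawdown (35 vs 11).
D7: worse on max drawdown (38 vs 11).
No option dominates D6.

none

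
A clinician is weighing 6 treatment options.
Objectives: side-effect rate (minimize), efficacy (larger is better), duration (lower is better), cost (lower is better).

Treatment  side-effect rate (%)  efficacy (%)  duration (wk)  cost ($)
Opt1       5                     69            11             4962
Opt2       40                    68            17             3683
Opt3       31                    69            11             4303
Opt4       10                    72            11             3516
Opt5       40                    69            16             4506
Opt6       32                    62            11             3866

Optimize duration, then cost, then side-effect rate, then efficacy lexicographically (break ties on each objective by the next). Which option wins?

Opt4

First minimize duration: best is 11, kept {Opt1, Opt3, Opt4, Opt6}.
Then minimize cost: best is 3516, kept {Opt4}.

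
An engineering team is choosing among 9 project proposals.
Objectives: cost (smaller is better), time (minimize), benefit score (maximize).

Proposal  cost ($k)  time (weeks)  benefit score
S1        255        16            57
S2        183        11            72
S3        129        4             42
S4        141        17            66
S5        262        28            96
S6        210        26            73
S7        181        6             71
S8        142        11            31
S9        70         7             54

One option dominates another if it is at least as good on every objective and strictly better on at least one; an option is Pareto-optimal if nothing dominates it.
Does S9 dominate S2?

No

S9 vs S2: S9 is worse on benefit score (54 vs 72), so it does not dominate S2.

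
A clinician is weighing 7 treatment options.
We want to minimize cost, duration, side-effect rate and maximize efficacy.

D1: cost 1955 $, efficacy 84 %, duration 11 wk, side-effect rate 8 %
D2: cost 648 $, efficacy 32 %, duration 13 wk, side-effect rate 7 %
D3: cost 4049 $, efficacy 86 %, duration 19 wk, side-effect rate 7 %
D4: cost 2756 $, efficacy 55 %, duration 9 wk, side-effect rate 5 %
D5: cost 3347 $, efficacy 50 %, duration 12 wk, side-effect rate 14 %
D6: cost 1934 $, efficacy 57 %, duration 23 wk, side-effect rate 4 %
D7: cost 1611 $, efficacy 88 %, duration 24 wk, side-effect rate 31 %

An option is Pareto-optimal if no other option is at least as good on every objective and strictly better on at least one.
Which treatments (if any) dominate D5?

D1: cost 1955≤3347, efficacy 84≥50, duration 11≤12, side-effect rate 8≤14 — dominates D5.
D4: cost 2756≤3347, efficacy 55≥50, duration 9≤12, side-effect rate 5≤14 — dominates D5.
Others (D2, D3, D6, D7) are each worse than D5 on at least one objective.

D1, D4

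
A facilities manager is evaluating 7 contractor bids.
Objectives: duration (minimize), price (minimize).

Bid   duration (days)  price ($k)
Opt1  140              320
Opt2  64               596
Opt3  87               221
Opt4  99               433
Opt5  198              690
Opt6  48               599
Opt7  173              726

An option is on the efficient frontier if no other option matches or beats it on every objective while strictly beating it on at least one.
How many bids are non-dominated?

Opt1: dominated by Opt3 (duration 87≤140, price 221≤320).
Opt2: not dominated.
Opt3: not dominated (best price).
Opt4: dominated by Opt3 (duration 87≤99, price 221≤433).
Opt5: dominated by Opt1 (duration 140≤198, price 320≤690).
Opt6: not dominated (best duration).
Opt7: dominated by Opt1 (duration 140≤173, price 320≤726).
Pareto-optimal: Opt2, Opt3, Opt6 → 3.

3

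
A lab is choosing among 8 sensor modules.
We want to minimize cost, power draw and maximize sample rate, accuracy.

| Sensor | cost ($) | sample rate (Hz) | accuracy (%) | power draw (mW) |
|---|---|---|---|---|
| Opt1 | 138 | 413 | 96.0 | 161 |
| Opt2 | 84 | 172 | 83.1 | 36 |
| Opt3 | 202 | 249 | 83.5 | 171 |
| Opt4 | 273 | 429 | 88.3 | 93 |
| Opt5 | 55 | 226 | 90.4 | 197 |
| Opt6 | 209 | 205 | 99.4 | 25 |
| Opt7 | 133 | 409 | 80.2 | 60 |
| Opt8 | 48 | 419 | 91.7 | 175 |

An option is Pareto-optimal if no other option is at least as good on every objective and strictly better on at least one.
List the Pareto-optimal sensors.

Opt1: not dominated.
Opt2: not dominated.
Opt3: dominated by Opt1 (cost 138≤202, sample rate 413≥249, accuracy 96.0≥83.5, power draw 161≤171).
Opt4: not dominated (best sample rate).
Opt5: dominated by Opt8 (cost 48≤55, sample rate 419≥226, accuracy 91.7≥90.4, power draw 175≤197).
Opt6: not dominated (best accuracy).
Opt7: not dominated.
Opt8: not dominated (best cost).

Opt1, Opt2, Opt4, Opt6, Opt7, Opt8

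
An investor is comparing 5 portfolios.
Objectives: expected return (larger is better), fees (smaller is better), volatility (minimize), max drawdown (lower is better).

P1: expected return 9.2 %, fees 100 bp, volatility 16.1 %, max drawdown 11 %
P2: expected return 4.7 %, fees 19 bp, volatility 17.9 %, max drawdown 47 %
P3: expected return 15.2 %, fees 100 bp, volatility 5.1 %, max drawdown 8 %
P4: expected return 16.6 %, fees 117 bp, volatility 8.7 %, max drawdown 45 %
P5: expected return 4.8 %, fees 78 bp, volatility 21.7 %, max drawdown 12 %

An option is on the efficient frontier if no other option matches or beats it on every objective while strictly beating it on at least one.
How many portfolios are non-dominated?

P1: dominated by P3 (expected return 15.2≥9.2, fees 100≤100, volatility 5.1≤16.1, max drawdown 8≤11).
P2: not dominated (best fees).
P3: not dominated (best volatility).
P4: not dominated (best expected return).
P5: not dominated.
Pareto-optimal: P2, P3, P4, P5 → 4.

4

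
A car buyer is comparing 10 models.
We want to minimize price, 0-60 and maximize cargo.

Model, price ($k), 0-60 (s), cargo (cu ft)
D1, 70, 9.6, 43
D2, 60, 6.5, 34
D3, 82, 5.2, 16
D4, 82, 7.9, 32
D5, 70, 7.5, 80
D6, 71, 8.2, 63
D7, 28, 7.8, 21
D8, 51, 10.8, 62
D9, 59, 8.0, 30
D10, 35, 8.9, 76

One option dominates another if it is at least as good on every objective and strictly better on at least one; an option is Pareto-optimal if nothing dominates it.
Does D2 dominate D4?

Yes

D2 vs D4: price 60≤82, 0-60 6.5≤7.9, cargo 34≥32 — D2 is at least as good on every objective with at least one strict improvement.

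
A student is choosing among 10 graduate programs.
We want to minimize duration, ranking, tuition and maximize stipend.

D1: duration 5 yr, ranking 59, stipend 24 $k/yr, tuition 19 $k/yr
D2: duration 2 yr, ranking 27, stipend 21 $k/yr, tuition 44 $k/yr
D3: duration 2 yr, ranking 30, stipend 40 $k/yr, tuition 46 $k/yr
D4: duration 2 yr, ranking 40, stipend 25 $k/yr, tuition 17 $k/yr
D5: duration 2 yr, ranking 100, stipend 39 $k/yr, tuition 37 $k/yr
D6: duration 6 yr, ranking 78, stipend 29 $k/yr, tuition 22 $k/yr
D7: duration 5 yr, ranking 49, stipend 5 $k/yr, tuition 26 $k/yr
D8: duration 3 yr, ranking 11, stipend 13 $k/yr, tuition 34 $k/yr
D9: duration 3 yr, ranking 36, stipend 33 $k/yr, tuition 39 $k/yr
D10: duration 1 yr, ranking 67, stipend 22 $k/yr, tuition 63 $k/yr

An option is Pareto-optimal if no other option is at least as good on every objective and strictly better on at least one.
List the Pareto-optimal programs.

D2, D3, D4, D5, D6, D8, D9, D10

D1: dominated by D4 (duration 2≤5, ranking 40≤59, stipend 25≥24, tuition 17≤19).
D2: not dominated.
D3: not dominated (best stipend).
D4: not dominated (best tuition).
D5: not dominated.
D6: not dominated.
D7: dominated by D4 (duration 2≤5, ranking 40≤49, stipend 25≥5, tuition 17≤26).
D8: not dominated (best ranking).
D9: not dominated.
D10: not dominated (best duration).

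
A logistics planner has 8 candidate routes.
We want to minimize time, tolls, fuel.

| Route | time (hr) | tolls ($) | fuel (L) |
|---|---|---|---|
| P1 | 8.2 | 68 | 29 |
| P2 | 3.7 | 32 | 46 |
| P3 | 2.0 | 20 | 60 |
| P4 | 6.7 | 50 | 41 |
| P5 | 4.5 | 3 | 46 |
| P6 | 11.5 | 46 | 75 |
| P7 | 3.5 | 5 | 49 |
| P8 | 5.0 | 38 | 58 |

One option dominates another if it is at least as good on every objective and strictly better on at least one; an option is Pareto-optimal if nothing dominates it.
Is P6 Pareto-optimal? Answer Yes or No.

P2 vs P6: time 3.7≤11.5, tolls 32≤46, fuel 46≤75 — P2 is at least as good on every objective and strictly better on at least one, so P2 dominates P6.

No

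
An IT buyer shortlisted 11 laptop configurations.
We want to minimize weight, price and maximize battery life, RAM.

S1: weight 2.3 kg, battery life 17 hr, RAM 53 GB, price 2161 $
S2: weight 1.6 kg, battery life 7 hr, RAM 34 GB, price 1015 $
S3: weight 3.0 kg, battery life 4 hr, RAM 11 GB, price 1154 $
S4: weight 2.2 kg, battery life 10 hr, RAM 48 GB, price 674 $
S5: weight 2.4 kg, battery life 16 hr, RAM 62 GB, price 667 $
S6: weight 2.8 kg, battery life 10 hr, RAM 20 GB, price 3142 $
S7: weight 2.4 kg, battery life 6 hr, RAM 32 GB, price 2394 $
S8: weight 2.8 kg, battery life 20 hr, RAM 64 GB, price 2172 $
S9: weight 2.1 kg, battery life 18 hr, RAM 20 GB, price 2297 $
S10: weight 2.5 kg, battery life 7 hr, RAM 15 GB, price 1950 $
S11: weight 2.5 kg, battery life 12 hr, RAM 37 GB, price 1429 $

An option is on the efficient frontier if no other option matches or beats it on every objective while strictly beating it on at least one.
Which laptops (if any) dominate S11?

S5

S5: weight 2.4≤2.5, battery life 16≥12, RAM 62≥37, price 667≤1429 — dominates S11.
Others (S1, S2, S3, S4, S6, S7, S8, S9, S10) are each worse than S11 on at least one objective.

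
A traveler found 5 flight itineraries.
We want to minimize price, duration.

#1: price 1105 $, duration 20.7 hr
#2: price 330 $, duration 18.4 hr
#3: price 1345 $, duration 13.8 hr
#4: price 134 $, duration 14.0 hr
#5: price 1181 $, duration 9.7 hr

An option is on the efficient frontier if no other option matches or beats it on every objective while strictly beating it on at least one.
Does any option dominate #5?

No

#1: worse on duration (20.7 vs 9.7).
#2: worse on duration (18.4 vs 9.7).
#3: worse on price (1345 vs 1181).
#4: worse on duration (14.0 vs 9.7).
No option is at least as good as #5 on every objective and strictly better on one.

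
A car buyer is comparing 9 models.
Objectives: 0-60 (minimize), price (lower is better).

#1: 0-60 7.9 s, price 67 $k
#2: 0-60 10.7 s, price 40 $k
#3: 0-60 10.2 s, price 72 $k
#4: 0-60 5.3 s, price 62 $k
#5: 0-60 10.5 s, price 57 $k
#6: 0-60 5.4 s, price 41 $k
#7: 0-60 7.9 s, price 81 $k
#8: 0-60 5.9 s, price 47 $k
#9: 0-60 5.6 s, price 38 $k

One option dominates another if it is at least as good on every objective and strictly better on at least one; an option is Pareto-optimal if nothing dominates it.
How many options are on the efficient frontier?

#1: dominated by #4 (0-60 5.3≤7.9, price 62≤67).
#2: dominated by #9 (0-60 5.6≤10.7, price 38≤40).
#3: dominated by #1 (0-60 7.9≤10.2, price 67≤72).
#4: not dominated (best 0-60).
#5: dominated by #6 (0-60 5.4≤10.5, price 41≤57).
#6: not dominated.
#7: dominated by #1 (0-60 7.9≤7.9, price 67≤81).
#8: dominated by #6 (0-60 5.4≤5.9, price 41≤47).
#9: not dominated (best price).
Pareto-optimal: #4, #6, #9 → 3.

3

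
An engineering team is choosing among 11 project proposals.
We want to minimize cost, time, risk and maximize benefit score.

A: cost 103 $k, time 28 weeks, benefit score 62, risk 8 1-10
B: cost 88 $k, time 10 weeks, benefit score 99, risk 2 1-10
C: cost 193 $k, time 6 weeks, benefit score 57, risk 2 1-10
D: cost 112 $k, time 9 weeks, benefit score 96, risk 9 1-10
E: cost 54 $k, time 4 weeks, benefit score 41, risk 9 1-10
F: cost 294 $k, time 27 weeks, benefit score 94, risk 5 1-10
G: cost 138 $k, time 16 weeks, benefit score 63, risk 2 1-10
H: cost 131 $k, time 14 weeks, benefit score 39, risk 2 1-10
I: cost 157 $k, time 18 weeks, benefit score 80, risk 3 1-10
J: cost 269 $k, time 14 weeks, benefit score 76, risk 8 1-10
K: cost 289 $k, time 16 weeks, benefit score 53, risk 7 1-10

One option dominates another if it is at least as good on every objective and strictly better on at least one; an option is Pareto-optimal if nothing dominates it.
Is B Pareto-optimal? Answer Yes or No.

A: worse on cost (103 vs 88).
C: worse on cost (193 vs 88).
D: worse on cost (112 vs 88).
E: worse on benefit score (41 vs 99).
F: worse on cost (294 vs 88).
G: worse on cost (138 vs 88).
H: worse on cost (131 vs 88).
I: worse on cost (157 vs 88).
J: worse on cost (269 vs 88).
K: worse on cost (289 vs 88).
No option is at least as good as B on every objective and strictly better on one.

Yes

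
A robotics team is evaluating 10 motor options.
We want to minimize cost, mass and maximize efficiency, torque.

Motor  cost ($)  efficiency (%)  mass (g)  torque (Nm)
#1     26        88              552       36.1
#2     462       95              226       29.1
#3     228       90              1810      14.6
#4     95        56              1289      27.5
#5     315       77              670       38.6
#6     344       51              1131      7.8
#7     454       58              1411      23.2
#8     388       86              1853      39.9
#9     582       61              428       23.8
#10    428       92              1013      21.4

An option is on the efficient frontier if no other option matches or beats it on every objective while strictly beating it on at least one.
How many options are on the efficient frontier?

6

#1: not dominated (best cost).
#2: not dominated (best efficiency).
#3: not dominated.
#4: dominated by #1 (cost 26≤95, efficiency 88≥56, mass 552≤1289, torque 36.1≥27.5).
#5: not dominated.
#6: dominated by #1 (cost 26≤344, efficiency 88≥51, mass 552≤1131, torque 36.1≥7.8).
#7: dominated by #1 (cost 26≤454, efficiency 88≥58, mass 552≤1411, torque 36.1≥23.2).
#8: not dominated (best torque).
#9: dominated by #2 (cost 462≤582, efficiency 95≥61, mass 226≤428, torque 29.1≥23.8).
#10: not dominated.
Pareto-optimal: #1, #2, #3, #5, #8, #10 → 6.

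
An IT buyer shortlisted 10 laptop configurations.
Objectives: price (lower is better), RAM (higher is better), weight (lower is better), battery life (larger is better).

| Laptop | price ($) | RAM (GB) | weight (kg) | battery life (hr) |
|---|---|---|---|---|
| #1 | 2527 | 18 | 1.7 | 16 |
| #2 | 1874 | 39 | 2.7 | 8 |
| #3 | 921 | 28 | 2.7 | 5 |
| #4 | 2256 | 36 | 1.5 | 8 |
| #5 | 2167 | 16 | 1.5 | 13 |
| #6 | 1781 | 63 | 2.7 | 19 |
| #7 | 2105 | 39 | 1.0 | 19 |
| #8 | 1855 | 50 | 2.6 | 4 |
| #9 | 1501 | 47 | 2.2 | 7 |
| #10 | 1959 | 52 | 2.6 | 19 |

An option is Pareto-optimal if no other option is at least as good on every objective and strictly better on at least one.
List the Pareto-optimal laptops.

#1: dominated by #7 (price 2105≤2527, RAM 39≥18, weight 1.0≤1.7, battery life 19≥16).
#2: dominated by #6 (price 1781≤1874, RAM 63≥39, weight 2.7≤2.7, battery life 19≥8).
#3: not dominated (best price).
#4: dominated by #7 (price 2105≤2256, RAM 39≥36, weight 1.0≤1.5, battery life 19≥8).
#5: dominated by #7 (price 2105≤2167, RAM 39≥16, weight 1.0≤1.5, battery life 19≥13).
#6: not dominated (best RAM).
#7: not dominated (best weight).
#8: not dominated.
#9: not dominated.
#10: not dominated.

#3, #6, #7, #8, #9, #10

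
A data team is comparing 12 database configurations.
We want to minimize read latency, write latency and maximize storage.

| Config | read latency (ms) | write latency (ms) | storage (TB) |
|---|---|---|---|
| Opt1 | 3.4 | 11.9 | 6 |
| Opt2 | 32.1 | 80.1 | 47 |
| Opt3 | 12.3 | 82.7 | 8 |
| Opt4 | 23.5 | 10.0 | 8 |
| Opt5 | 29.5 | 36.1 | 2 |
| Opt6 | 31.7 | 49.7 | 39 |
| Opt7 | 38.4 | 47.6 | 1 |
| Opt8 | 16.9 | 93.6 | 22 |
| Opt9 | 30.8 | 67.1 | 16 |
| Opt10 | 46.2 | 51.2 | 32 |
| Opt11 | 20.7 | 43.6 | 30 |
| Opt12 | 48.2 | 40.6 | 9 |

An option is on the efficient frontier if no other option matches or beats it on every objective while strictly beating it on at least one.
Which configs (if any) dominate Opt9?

Opt11

Opt11: read latency 20.7≤30.8, write latency 43.6≤67.1, storage 30≥16 — dominates Opt9.
Others (Opt1, Opt2, Opt3, Opt4, Opt5, Opt6, Opt7, Opt8, Opt10, Opt12) are each worse than Opt9 on at least one objective.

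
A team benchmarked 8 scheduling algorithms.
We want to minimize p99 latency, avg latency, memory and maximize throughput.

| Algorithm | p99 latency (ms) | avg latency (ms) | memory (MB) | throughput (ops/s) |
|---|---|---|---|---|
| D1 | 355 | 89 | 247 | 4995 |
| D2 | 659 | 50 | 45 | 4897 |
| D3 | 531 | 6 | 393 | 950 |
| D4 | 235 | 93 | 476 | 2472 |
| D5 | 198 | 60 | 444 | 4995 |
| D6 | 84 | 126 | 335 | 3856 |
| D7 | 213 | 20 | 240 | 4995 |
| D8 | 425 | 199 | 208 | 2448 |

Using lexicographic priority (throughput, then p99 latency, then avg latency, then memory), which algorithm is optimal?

D5

First maximize throughput: best is 4995, kept {D1, D5, D7}.
Then minimize p99 latency: best is 198, kept {D5}.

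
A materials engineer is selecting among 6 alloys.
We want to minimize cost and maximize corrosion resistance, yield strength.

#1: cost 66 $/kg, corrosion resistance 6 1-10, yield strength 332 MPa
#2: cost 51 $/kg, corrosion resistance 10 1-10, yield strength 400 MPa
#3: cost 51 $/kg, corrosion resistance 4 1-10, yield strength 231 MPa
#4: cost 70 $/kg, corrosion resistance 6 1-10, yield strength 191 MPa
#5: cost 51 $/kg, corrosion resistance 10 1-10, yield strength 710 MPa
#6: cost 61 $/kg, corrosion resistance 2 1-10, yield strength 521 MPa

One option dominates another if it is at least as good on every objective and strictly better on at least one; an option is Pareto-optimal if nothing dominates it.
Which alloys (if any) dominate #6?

#5: cost 51≤61, corrosion resistance 10≥2, yield strength 710≥521 — dominates #6.
Others (#1, #2, #3, #4) are each worse than #6 on at least one objective.

#5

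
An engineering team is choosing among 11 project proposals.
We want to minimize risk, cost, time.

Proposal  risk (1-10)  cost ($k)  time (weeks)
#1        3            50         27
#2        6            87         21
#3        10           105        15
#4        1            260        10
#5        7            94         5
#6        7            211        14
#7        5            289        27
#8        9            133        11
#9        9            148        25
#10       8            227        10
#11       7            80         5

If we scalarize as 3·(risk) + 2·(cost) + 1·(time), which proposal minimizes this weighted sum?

#1: 3·3 + 2·50 + 1·27 = 136
#2: 3·6 + 2·87 + 1·21 = 213
#3: 3·10 + 2·105 + 1·15 = 255
#4: 3·1 + 2·260 + 1·10 = 533
#5: 3·7 + 2·94 + 1·5 = 214
#6: 3·7 + 2·211 + 1·14 = 457
#7: 3·5 + 2·289 + 1·27 = 620
#8: 3·9 + 2·133 + 1·11 = 304
#9: 3·9 + 2·148 + 1·25 = 348
#10: 3·8 + 2·227 + 1·10 = 488
#11: 3·7 + 2·80 + 1·5 = 186
Lowest: #1 at 136.

#1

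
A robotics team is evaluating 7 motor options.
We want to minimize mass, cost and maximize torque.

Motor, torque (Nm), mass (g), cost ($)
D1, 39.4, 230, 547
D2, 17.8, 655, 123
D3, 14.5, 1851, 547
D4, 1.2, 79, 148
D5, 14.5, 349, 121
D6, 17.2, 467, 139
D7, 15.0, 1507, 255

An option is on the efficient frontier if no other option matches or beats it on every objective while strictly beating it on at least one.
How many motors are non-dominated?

5

D1: not dominated (best torque).
D2: not dominated.
D3: dominated by D1 (torque 39.4≥14.5, mass 230≤1851, cost 547≤547).
D4: not dominated (best mass).
D5: not dominated (best cost).
D6: not dominated.
D7: dominated by D2 (torque 17.8≥15.0, mass 655≤1507, cost 123≤255).
Pareto-optimal: D1, D2, D4, D5, D6 → 5.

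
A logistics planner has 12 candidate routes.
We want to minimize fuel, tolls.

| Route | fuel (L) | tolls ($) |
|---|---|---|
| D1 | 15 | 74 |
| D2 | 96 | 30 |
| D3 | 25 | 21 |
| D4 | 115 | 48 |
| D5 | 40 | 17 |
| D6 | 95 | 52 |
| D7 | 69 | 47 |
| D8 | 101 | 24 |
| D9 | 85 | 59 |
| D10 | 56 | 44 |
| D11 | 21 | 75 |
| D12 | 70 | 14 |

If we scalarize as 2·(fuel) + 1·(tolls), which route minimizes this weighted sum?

D3

D1: 2·15 + 1·74 = 104
D2: 2·96 + 1·30 = 222
D3: 2·25 + 1·21 = 71
D4: 2·115 + 1·48 = 278
D5: 2·40 + 1·17 = 97
D6: 2·95 + 1·52 = 242
D7: 2·69 + 1·47 = 185
D8: 2·101 + 1·24 = 226
D9: 2·85 + 1·59 = 229
D10: 2·56 + 1·44 = 156
D11: 2·21 + 1·75 = 117
D12: 2·70 + 1·14 = 154
Lowest: D3 at 71.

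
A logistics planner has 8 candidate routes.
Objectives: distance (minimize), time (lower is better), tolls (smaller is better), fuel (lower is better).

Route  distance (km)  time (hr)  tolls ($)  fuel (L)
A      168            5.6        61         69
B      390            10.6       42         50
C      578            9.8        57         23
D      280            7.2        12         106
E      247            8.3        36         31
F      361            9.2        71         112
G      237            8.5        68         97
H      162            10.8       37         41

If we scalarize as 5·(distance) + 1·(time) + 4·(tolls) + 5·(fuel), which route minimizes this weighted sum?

H

A: 5·168 + 1·5.6 + 4·61 + 5·69 = 1434.6
B: 5·390 + 1·10.6 + 4·42 + 5·50 = 2378.6
C: 5·578 + 1·9.8 + 4·57 + 5·23 = 3242.8
D: 5·280 + 1·7.2 + 4·12 + 5·106 = 1985.2
E: 5·247 + 1·8.3 + 4·36 + 5·31 = 1542.3
F: 5·361 + 1·9.2 + 4·71 + 5·112 = 2658.2
G: 5·237 + 1·8.5 + 4·68 + 5·97 = 1950.5
H: 5·162 + 1·10.8 + 4·37 + 5·41 = 1173.8
Lowest: H at 1173.8.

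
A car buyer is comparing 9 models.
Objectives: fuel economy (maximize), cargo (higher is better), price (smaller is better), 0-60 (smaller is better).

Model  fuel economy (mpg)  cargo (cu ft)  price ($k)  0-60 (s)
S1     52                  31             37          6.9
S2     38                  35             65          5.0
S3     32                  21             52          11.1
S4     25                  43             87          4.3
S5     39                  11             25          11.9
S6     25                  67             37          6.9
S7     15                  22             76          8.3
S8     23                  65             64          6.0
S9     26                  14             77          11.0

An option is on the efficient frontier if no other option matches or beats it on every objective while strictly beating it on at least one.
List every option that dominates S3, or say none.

S1

S1: fuel economy 52≥32, cargo 31≥21, price 37≤52, 0-60 6.9≤11.1 — dominates S3.
Others (S2, S4, S5, S6, S7, S8, S9) are each worse than S3 on at least one objective.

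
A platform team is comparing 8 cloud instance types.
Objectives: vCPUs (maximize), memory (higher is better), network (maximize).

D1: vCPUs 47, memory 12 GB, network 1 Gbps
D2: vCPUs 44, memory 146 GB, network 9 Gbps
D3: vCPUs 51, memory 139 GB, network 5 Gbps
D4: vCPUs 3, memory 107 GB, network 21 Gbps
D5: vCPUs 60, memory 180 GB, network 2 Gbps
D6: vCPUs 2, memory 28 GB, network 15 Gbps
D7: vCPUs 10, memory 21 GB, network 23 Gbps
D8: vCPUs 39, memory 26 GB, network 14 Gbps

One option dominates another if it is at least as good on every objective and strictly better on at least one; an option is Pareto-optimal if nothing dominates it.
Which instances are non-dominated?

D1: dominated by D3 (vCPUs 51≥47, memory 139≥12, network 5≥1).
D2: not dominated.
D3: not dominated.
D4: not dominated.
D5: not dominated (best vCPUs).
D6: dominated by D4 (vCPUs 3≥2, memory 107≥28, network 21≥15).
D7: not dominated (best network).
D8: not dominated.

D2, D3, D4, D5, D7, D8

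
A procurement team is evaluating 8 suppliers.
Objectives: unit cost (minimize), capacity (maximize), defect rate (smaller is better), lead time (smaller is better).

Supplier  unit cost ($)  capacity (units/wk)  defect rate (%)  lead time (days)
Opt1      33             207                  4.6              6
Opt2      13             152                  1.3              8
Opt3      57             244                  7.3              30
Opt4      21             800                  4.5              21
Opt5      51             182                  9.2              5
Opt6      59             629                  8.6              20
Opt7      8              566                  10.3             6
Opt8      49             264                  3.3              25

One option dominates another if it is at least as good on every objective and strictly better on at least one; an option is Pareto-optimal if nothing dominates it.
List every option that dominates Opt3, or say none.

Opt4: unit cost 21≤57, capacity 800≥244, defect rate 4.5≤7.3, lead time 21≤30 — dominates Opt3.
Opt8: unit cost 49≤57, capacity 264≥244, defect rate 3.3≤7.3, lead time 25≤30 — dominates Opt3.
Others (Opt1, Opt2, Opt5, Opt6, Opt7) are each worse than Opt3 on at least one objective.

Opt4, Opt8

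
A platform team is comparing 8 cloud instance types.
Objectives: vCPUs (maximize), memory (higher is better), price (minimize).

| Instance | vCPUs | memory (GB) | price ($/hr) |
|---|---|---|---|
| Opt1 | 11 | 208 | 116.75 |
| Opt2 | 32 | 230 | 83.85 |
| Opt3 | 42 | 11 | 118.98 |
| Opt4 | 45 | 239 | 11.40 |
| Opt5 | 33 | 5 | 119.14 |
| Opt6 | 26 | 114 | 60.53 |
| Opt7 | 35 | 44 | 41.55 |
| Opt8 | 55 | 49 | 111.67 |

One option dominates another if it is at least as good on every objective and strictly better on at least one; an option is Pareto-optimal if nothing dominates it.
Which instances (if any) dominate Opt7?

Opt4

Opt4: vCPUs 45≥35, memory 239≥44, price 11.40≤41.55 — dominates Opt7.
Others (Opt1, Opt2, Opt3, Opt5, Opt6, Opt8) are each worse than Opt7 on at least one objective.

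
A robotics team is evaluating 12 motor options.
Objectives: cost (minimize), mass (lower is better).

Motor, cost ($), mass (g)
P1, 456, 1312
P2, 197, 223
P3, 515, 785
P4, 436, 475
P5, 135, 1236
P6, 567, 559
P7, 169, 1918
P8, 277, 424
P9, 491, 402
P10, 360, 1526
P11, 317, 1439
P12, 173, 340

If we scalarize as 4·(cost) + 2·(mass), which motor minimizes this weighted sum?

P2

P1: 4·456 + 2·1312 = 4448
P2: 4·197 + 2·223 = 1234
P3: 4·515 + 2·785 = 3630
P4: 4·436 + 2·475 = 2694
P5: 4·135 + 2·1236 = 3012
P6: 4·567 + 2·559 = 3386
P7: 4·169 + 2·1918 = 4512
P8: 4·277 + 2·424 = 1956
P9: 4·491 + 2·402 = 2768
P10: 4·360 + 2·1526 = 4492
P11: 4·317 + 2·1439 = 4146
P12: 4·173 + 2·340 = 1372
Lowest: P2 at 1234.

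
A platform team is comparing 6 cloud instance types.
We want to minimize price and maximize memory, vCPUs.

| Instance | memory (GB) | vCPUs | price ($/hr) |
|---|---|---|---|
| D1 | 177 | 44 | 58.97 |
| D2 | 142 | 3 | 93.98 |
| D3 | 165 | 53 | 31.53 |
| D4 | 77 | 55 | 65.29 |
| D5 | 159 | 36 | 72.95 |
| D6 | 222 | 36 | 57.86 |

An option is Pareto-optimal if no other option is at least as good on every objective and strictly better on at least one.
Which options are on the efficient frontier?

D1: not dominated.
D2: dominated by D1 (memory 177≥142, vCPUs 44≥3, price 58.97≤93.98).
D3: not dominated (best price).
D4: not dominated (best vCPUs).
D5: dominated by D1 (memory 177≥159, vCPUs 44≥36, price 58.97≤72.95).
D6: not dominated (best memory).

D1, D3, D4, D6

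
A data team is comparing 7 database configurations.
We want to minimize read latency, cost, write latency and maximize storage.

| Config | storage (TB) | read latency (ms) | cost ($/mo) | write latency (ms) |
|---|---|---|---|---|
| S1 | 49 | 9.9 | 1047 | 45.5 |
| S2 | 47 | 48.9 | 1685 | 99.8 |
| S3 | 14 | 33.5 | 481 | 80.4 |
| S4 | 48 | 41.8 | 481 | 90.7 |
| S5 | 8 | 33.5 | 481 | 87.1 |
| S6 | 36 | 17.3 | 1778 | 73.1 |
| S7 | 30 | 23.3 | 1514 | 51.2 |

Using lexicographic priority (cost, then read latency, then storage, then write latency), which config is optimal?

S3

First minimize cost: best is 481, kept {S3, S4, S5}.
Then minimize read latency: best is 33.5, kept {S3, S5}.
Then maximize storage: best is 14, kept {S3}.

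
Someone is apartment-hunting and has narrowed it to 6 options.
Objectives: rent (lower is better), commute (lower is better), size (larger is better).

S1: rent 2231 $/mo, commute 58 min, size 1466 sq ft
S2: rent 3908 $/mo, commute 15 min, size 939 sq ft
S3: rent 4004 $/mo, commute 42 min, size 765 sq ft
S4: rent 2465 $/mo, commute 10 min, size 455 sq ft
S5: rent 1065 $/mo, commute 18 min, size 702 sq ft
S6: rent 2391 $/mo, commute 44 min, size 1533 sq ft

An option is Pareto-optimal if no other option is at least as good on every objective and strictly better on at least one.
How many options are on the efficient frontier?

S1: not dominated.
S2: not dominated.
S3: dominated by S2 (rent 3908≤4004, commute 15≤42, size 939≥765).
S4: not dominated (best commute).
S5: not dominated (best rent).
S6: not dominated (best size).
Pareto-optimal: S1, S2, S4, S5, S6 → 5.

5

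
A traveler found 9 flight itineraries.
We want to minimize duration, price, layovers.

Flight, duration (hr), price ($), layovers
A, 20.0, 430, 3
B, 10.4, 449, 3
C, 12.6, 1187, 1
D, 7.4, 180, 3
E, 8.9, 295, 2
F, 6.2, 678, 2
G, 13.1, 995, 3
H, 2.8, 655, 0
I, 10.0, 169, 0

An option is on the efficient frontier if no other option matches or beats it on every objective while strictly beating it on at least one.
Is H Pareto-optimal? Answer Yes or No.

Yes

A: worse on duration (20.0 vs 2.8).
B: worse on duration (10.4 vs 2.8).
C: worse on duration (12.6 vs 2.8).
D: worse on duration (7.4 vs 2.8).
E: worse on duration (8.9 vs 2.8).
F: worse on duration (6.2 vs 2.8).
G: worse on duration (13.1 vs 2.8).
I: worse on duration (10.0 vs 2.8).
No option is at least as good as H on every objective and strictly better on one.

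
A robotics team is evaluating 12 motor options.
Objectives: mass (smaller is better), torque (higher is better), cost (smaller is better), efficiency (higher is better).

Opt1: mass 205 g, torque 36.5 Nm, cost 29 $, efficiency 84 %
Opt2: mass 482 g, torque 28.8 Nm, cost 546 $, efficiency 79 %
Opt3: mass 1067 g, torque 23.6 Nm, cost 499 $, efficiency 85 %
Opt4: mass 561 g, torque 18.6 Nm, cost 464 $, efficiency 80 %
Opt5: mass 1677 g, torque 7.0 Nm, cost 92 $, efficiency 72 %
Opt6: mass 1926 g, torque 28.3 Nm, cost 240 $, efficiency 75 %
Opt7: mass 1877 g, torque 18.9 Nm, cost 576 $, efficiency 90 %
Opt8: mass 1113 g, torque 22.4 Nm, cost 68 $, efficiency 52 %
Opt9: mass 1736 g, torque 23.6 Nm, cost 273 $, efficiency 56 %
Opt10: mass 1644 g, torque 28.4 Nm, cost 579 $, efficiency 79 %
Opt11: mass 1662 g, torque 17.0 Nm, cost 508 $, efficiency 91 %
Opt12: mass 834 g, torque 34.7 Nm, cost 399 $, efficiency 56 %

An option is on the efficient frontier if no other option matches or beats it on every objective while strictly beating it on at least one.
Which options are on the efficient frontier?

Opt1, Opt3, Opt7, Opt11

Opt1: not dominated (best mass).
Opt2: dominated by Opt1 (mass 205≤482, torque 36.5≥28.8, cost 29≤546, efficiency 84≥79).
Opt3: not dominated.
Opt4: dominated by Opt1 (mass 205≤561, torque 36.5≥18.6, cost 29≤464, efficiency 84≥80).
Opt5: dominated by Opt1 (mass 205≤1677, torque 36.5≥7.0, cost 29≤92, efficiency 84≥72).
Opt6: dominated by Opt1 (mass 205≤1926, torque 36.5≥28.3, cost 29≤240, efficiency 84≥75).
Opt7: not dominated.
Opt8: dominated by Opt1 (mass 205≤1113, torque 36.5≥22.4, cost 29≤68, efficiency 84≥52).
Opt9: dominated by Opt1 (mass 205≤1736, torque 36.5≥23.6, cost 29≤273, efficiency 84≥56).
Opt10: dominated by Opt1 (mass 205≤1644, torque 36.5≥28.4, cost 29≤579, efficiency 84≥79).
Opt11: not dominated (best efficiency).
Opt12: dominated by Opt1 (mass 205≤834, torque 36.5≥34.7, cost 29≤399, efficiency 84≥56).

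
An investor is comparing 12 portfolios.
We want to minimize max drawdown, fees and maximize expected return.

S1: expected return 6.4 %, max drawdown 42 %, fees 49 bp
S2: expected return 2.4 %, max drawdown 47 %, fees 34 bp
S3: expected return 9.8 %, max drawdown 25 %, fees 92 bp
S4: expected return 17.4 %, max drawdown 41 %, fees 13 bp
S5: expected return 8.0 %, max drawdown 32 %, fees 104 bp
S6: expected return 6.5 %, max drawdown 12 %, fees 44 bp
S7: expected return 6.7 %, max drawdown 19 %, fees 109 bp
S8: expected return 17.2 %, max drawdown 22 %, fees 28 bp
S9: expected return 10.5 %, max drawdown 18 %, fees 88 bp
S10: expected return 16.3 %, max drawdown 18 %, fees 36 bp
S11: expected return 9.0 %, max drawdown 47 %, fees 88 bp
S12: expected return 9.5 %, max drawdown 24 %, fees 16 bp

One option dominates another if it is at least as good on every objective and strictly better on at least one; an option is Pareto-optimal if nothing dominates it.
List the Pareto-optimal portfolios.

S4, S6, S8, S10, S12

S1: dominated by S4 (expected return 17.4≥6.4, max drawdown 41≤42, fees 13≤49).
S2: dominated by S4 (expected return 17.4≥2.4, max drawdown 41≤47, fees 13≤34).
S3: dominated by S8 (expected return 17.2≥9.8, max drawdown 22≤25, fees 28≤92).
S4: not dominated (best expected return).
S5: dominated by S3 (expected return 9.8≥8.0, max drawdown 25≤32, fees 92≤104).
S6: not dominated (best max drawdown).
S7: dominated by S9 (expected return 10.5≥6.7, max drawdown 18≤19, fees 88≤109).
S8: not dominated.
S9: dominated by S10 (expected return 16.3≥10.5, max drawdown 18≤18, fees 36≤88).
S10: not dominated.
S11: dominated by S4 (expected return 17.4≥9.0, max drawdown 41≤47, fees 13≤88).
S12: not dominated.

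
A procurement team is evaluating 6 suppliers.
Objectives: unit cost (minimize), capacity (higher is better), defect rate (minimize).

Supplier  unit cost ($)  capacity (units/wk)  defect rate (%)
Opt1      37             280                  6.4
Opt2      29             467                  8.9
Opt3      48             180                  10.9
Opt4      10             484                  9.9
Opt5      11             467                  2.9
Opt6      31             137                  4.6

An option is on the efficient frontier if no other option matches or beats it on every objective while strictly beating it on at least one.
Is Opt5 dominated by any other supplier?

No

Opt1: worse on unit cost (37 vs 11).
Opt2: worse on unit cost (29 vs 11).
Opt3: worse on unit cost (48 vs 11).
Opt4: worse on defect rate (9.9 vs 2.9).
Opt6: worse on unit cost (31 vs 11).
No option is at least as good as Opt5 on every objective and strictly better on one.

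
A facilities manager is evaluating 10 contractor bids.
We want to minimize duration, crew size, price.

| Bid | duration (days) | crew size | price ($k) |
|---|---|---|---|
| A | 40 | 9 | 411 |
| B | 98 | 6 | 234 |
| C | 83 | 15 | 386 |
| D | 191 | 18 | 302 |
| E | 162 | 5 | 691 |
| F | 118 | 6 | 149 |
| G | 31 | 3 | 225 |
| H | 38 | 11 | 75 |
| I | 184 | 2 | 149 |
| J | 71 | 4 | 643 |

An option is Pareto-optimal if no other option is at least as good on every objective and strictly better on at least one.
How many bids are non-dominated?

4

A: dominated by G (duration 31≤40, crew size 3≤9, price 225≤411).
B: dominated by G (duration 31≤98, crew size 3≤6, price 225≤234).
C: dominated by G (duration 31≤83, crew size 3≤15, price 225≤386).
D: dominated by B (duration 98≤191, crew size 6≤18, price 234≤302).
E: dominated by G (duration 31≤162, crew size 3≤5, price 225≤691).
F: not dominated.
G: not dominated (best duration).
H: not dominated (best price).
I: not dominated (best crew size).
J: dominated by G (duration 31≤71, crew size 3≤4, price 225≤643).
Pareto-optimal: F, G, H, I → 4.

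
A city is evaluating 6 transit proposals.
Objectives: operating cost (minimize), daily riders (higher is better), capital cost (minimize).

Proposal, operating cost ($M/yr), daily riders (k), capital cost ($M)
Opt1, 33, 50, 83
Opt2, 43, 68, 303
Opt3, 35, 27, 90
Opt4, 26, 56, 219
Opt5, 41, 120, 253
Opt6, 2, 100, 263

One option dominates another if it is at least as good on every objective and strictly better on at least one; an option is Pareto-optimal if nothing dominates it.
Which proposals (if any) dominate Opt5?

Opt1: worse on daily riders (50 vs 120).
Opt2: worse on operating cost (43 vs 41).
Opt3: worse on daily riders (27 vs 120).
Opt4: worse on daily riders (56 vs 120).
Opt6: worse on daily riders (100 vs 120).
No option dominates Opt5.

none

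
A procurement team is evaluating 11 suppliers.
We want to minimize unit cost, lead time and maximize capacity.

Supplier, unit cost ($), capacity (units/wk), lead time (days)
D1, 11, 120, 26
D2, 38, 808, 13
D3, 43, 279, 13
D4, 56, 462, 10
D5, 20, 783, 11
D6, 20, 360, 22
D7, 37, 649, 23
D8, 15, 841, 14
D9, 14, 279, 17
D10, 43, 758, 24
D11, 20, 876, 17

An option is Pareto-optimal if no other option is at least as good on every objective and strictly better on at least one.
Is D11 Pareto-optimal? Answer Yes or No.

Yes

D1: worse on capacity (120 vs 876).
D2: worse on unit cost (38 vs 20).
D3: worse on unit cost (43 vs 20).
D4: worse on unit cost (56 vs 20).
D5: worse on capacity (783 vs 876).
D6: worse on capacity (360 vs 876).
D7: worse on unit cost (37 vs 20).
D8: worse on capacity (841 vs 876).
D9: worse on capacity (279 vs 876).
D10: worse on unit cost (43 vs 20).
No option is at least as good as D11 on every objective and strictly better on one.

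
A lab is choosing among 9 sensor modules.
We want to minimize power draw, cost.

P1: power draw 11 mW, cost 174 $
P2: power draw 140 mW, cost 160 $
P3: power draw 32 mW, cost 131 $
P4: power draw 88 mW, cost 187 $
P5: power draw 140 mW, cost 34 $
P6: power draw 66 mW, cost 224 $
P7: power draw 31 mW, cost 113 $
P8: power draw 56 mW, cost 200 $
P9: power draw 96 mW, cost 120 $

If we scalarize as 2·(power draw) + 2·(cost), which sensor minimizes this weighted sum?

P1: 2·11 + 2·174 = 370
P2: 2·140 + 2·160 = 600
P3: 2·32 + 2·131 = 326
P4: 2·88 + 2·187 = 550
P5: 2·140 + 2·34 = 348
P6: 2·66 + 2·224 = 580
P7: 2·31 + 2·113 = 288
P8: 2·56 + 2·200 = 512
P9: 2·96 + 2·120 = 432
Lowest: P7 at 288.

P7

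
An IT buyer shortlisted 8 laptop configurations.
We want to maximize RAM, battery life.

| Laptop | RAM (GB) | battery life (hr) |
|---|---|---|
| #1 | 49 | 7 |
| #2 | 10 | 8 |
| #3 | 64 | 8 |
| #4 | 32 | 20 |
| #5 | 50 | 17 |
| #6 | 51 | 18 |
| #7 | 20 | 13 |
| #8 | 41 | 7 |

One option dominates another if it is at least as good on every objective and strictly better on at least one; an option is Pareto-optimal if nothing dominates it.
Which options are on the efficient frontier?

#1: dominated by #3 (RAM 64≥49, battery life 8≥7).
#2: dominated by #3 (RAM 64≥10, battery life 8≥8).
#3: not dominated (best RAM).
#4: not dominated (best battery life).
#5: dominated by #6 (RAM 51≥50, battery life 18≥17).
#6: not dominated.
#7: dominated by #4 (RAM 32≥20, battery life 20≥13).
#8: dominated by #1 (RAM 49≥41, battery life 7≥7).

#3, #4, #6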